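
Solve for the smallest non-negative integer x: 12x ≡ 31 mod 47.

30

12⁻¹ ≡ 4 (mod 47) because 12·4 = 48 = 1·47 + 1.
Multiplying both sides by 4: x ≡ 4·31 = 124 ≡ 30 (mod 47).
Check: 12·30 = 360 = 7·47 + 31.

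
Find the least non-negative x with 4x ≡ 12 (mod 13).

4⁻¹ ≡ 10 (mod 13) because 4·10 = 40 = 3·13 + 1.
So x ≡ 10·12 = 120 ≡ 3 (mod 13).

3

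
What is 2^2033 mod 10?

Powers of 2 mod 10 repeat with period 4: 2, 4, 8, 6.
2033 mod 4 = 1, so the last digit matches 2^1 = 2.

2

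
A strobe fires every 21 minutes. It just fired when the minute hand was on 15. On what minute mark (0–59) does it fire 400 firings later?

15

400·21 = 8400.
8400 mod 60 = 0 (since 140·60 = 8400).
(15 + 0) mod 60 = 15.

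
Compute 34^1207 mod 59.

50

Square-and-reduce mod 59: 34^1≡34, 34^2≡35, 34^4≡45, 34^8≡19, 34^16≡7, 34^32≡49, 34^64≡41, 34^128≡29, 34^256≡15, 34^512≡48, 34^1024≡3.
1207 = 1 + 2 + 4 + 16 + 32 + 128 + 1024, so 34^1207 ≡ 34·35·45·7·49·29·3 ≡ 50 (mod 59).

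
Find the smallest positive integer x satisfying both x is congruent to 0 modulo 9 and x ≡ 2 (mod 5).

27

Since 5·2 ≡ 1 (mod 9), take x = 2 + 5·((0−2)·2 mod 9) = 2 + 5·5 = 27.
Check: 27 mod 9 = 0, 27 mod 5 = 2.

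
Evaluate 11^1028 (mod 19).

Successive squares of 11 mod 19: 11^1≡11, 11^2≡7, 11^4≡11, 11^8≡7, 11^16≡11, 11^32≡7, 11^64≡11, 11^128≡7, 11^256≡11, 11^512≡7, 11^1024≡11.
1028 = 4 + 1024, so 11^1028 ≡ 11·11 ≡ 7 (mod 19).

7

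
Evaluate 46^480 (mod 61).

Successive squares of 46 mod 61: 46^1≡46, 46^2≡42, 46^4≡56, 46^8≡25, 46^16≡15, 46^32≡42, 46^64≡56, 46^128≡25, 46^256≡15.
Since 480 = 32 + 64 + 128 + 256 in binary, 46^480 ≡ 42·56·25·15 ≡ 1 (mod 61).

1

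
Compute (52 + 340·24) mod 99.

94

340·24 = 8160.
8160 − 82·99 = 42, so 8160 ≡ 42 (mod 99).
(52 + 42) mod 99 = 94.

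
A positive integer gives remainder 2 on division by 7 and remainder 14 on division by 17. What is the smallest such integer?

65

Since 17·5 ≡ 1 (mod 7), take x = 14 + 17·((2−14)·5 mod 7) = 14 + 17·3 = 65.
Check: 65 mod 7 = 2, 65 mod 17 = 14.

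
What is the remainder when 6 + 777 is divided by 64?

777 − 12·64 = 9, so 777 ≡ 9 (mod 64).
(6 + 9) mod 64 = 15.

15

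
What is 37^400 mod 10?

1

Powers of 7 mod 10 repeat with period 4: 7, 9, 3, 1.
400 mod 4 = 0, so the last digit matches 7^4 = 1.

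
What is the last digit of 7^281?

The units digit of 7^n cycles with period 4: 7, 9, 3, 1, …
281 mod 4 = 1, so the last digit matches 7^1 = 7.

7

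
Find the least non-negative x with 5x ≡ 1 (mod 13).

8

The inverse of 5 mod 13 is 8 (since 5·8 = 40 ≡ 1).
So x ≡ 8·1 = 8 ≡ 8 (mod 13).
Check: 5·8 = 40 = 3·13 + 1.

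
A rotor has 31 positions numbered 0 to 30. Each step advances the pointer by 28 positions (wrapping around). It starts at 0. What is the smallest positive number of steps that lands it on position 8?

18

The inverse of 28 mod 31 is 10 (since 28·10 = 280 ≡ 1).
Multiplying both sides by 10: x ≡ 10·8 = 80 ≡ 18 (mod 31).
Check: 28·18 = 504 = 16·31 + 8.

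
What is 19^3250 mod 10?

The units digit of 19^n cycles with period 2: 9, 1, …
3250 mod 2 = 0, so the last digit matches 9^2 = 1.

1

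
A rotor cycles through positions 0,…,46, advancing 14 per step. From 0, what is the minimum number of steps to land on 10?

41

The inverse of 14 mod 47 is 37 (since 14·37 = 518 ≡ 1).
So x ≡ 37·10 = 370 ≡ 41 (mod 47).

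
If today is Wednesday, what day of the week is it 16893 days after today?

16893 − 2413·7 = 2, so 16893 ≡ 2 (mod 7).
Wednesday + 2 days → Friday.

Friday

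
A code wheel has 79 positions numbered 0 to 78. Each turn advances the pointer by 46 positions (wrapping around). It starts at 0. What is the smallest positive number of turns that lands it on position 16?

45

The inverse of 46 mod 79 is 67 (since 46·67 = 3082 ≡ 1).
So x ≡ 67·16 = 1072 ≡ 45 (mod 79).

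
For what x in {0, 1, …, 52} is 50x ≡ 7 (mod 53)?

33

50⁻¹ ≡ 35 (mod 53) because 50·35 = 1750 = 33·53 + 1.
Multiplying both sides by 35: x ≡ 35·7 = 245 ≡ 33 (mod 53).
Check: 50·33 = 1650 = 31·53 + 7.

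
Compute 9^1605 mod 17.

By repeated squaring mod 17: 9^1≡9, 9^2≡13, 9^4≡16, 9^8≡1, 9^16≡1, 9^32≡1, 9^64≡1, 9^128≡1, 9^256≡1, 9^512≡1, 9^1024≡1.
Since 1605 = 1 + 4 + 64 + 512 + 1024 in binary, 9^1605 ≡ 9·16·1·1·1 ≡ 8 (mod 17).

8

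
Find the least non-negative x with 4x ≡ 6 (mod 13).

8

4⁻¹ ≡ 10 (mod 13) because 4·10 = 40 = 3·13 + 1.
So x ≡ 10·6 = 60 ≡ 8 (mod 13).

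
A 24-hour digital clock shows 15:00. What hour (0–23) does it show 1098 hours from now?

9

1098 = 45·24 + 18, so 1098 mod 24 = 18.
(15 + 18) mod 24 = 9.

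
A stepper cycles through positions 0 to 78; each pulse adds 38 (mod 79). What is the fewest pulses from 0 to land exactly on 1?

52

38·52 = 1976 = 25·79 + 1, so 38⁻¹ ≡ 52 (mod 79).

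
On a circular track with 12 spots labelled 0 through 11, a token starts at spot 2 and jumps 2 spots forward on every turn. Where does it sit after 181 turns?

181·2 = 362.
362 = 30·12 + 2, so 362 mod 12 = 2.
(2 + 2) mod 12 = 4.

4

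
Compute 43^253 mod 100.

43

Successive squares of 43 mod 100: 43^1≡43, 43^2≡49, 43^4≡1, 43^8≡1, 43^16≡1, 43^32≡1, 43^64≡1, 43^128≡1.
253 = 1 + 4 + 8 + 16 + 32 + 64 + 128, so 43^253 ≡ 43·1·1·1·1·1·1 ≡ 43 (mod 100).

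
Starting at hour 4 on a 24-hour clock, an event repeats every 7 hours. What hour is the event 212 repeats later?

0

212·7 = 1484.
1484 mod 24 = 20 (since 61·24 = 1464).
(4 + 20) mod 24 = 0.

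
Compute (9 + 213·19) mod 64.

213·19 = 4047.
4047 = 63·64 + 15, so 4047 mod 64 = 15.
(9 + 15) mod 64 = 24.

24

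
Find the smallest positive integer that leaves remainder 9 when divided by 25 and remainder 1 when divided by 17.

409

x ≡ 1 (mod 17) gives x ∈ {1, 18, 35, 52, 69, 86, 103, 120, …}.
The first of these with x mod 25 = 9 is 409.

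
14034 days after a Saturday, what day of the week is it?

Friday

Dividing 14034 by 7 gives quotient 2004 and remainder 6.
Saturday + 6 days → Friday.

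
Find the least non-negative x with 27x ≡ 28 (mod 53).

3

The inverse of 27 mod 53 is 2 (since 27·2 = 54 ≡ 1).
So x ≡ 2·28 = 56 ≡ 3 (mod 53).
Check: 27·3 = 81 = 1·53 + 28.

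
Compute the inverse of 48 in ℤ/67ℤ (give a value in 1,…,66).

7

67 = 1·48 + 19
48 = 2·19 + 10
19 = 1·10 + 9
10 = 1·9 + 1
9 = 9·1 + 0
Back-substituting gives 48·7 ≡ 1 (mod 67).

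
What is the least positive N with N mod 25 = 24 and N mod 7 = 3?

x ≡ 3 (mod 7) gives x ∈ {3, 10, 17, 24}.
The first of these with x mod 25 = 24 is 24.

24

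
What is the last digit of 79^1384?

1

The units digit of 79^n cycles with period 2: 9, 1, …
1384 leaves remainder 0 on division by 2, so 79^1384 ends in 1.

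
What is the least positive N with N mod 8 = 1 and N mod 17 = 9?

9

Since 17·1 ≡ 1 (mod 8), take x = 9 + 17·((1−9)·1 mod 8) = 9 + 17·0 = 9.
Check: 9 mod 8 = 1, 9 mod 17 = 9.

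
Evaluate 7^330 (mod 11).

1

Successive squares of 7 mod 11: 7^1≡7, 7^2≡5, 7^4≡3, 7^8≡9, 7^16≡4, 7^32≡5, 7^64≡3, 7^128≡9, 7^256≡4.
Since 330 = 2 + 8 + 64 + 256 in binary, 7^330 ≡ 5·9·3·4 ≡ 1 (mod 11).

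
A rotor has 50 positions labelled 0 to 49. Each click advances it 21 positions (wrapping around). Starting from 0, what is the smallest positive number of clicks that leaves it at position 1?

21·31 = 651 = 13·50 + 1, so 21⁻¹ ≡ 31 (mod 50).

31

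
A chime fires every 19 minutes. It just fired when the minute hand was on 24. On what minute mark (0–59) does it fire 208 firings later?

16

208·19 = 3952.
3952 mod 60 = 52 (since 65·60 = 3900).
(24 + 52) mod 60 = 16.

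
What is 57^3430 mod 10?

The units digit of 57^n cycles with period 4: 7, 9, 3, 1, …
3430 mod 4 = 2, so the last digit matches 7^2 = 9.

9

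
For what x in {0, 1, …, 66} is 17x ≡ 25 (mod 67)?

33

The inverse of 17 mod 67 is 4 (since 17·4 = 68 ≡ 1).
So x ≡ 4·25 = 100 ≡ 33 (mod 67).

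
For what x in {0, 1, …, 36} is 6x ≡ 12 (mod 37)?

2

The inverse of 6 mod 37 is 31 (since 6·31 = 186 ≡ 1).
Multiplying both sides by 31: x ≡ 31·12 = 372 ≡ 2 (mod 37).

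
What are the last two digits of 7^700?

01

Square-and-reduce mod 100: 7^1≡7, 7^2≡49, 7^4≡1, 7^8≡1, 7^16≡1, 7^32≡1, 7^64≡1, 7^128≡1, 7^256≡1, 7^512≡1.
700 = 4 + 8 + 16 + 32 + 128 + 512, so 7^700 ≡ 1·1·1·1·1·1 ≡ 1 (mod 100).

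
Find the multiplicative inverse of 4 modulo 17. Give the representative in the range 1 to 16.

13

4·13 = 52 = 3·17 + 1, so 4⁻¹ ≡ 13 (mod 17).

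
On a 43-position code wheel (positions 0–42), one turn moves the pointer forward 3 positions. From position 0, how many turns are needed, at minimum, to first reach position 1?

3·29 = 87 = 2·43 + 1, so 3⁻¹ ≡ 29 (mod 43).

29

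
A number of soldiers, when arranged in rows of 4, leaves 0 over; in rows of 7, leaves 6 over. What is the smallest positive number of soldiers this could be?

20

Since 7·3 ≡ 1 (mod 4), take x = 6 + 7·((0−6)·3 mod 4) = 6 + 7·2 = 20.
Check: 20 mod 4 = 0, 20 mod 7 = 6.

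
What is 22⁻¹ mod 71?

71 = 3·22 + 5
22 = 4·5 + 2
5 = 2·2 + 1
2 = 2·1 + 0
Back-substituting gives 22·42 ≡ 1 (mod 71).

42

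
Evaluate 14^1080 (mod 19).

Successive squares of 14 mod 19: 14^1≡14, 14^2≡6, 14^4≡17, 14^8≡4, 14^16≡16, 14^32≡9, 14^64≡5, 14^128≡6, 14^256≡17, 14^512≡4, 14^1024≡16.
Since 1080 = 8 + 16 + 32 + 1024 in binary, 14^1080 ≡ 4·16·9·16 ≡ 1 (mod 19).

1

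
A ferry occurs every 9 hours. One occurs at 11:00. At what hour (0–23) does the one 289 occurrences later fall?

20

289·9 = 2601.
Dividing 2601 by 24 gives quotient 108 and remainder 9.
(11 + 9) mod 24 = 20.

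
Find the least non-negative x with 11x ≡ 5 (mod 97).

71

The inverse of 11 mod 97 is 53 (since 11·53 = 583 ≡ 1).
Multiplying both sides by 53: x ≡ 53·5 = 265 ≡ 71 (mod 97).
Check: 11·71 = 781 = 8·97 + 5.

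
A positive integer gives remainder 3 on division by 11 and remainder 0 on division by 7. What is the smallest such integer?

x ≡ 0 (mod 7) gives x ∈ {0, 7, 14}.
The first of these with x mod 11 = 3 is 14.

14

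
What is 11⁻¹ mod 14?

9

11·9 = 99 = 7·14 + 1, so 11⁻¹ ≡ 9 (mod 14).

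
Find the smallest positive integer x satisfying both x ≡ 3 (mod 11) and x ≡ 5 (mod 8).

69

Since 8·7 ≡ 1 (mod 11), take x = 5 + 8·((3−5)·7 mod 11) = 5 + 8·8 = 69.
Check: 69 mod 11 = 3, 69 mod 8 = 5.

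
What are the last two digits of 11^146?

Square-and-reduce mod 100: 11^1≡11, 11^2≡21, 11^4≡41, 11^8≡81, 11^16≡61, 11^32≡21, 11^64≡41, 11^128≡81.
Since 146 = 2 + 16 + 128 in binary, 11^146 ≡ 21·61·81 ≡ 61 (mod 100).

61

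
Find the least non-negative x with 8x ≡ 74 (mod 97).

The inverse of 8 mod 97 is 85 (since 8·85 = 680 ≡ 1).
Multiplying both sides by 85: x ≡ 85·74 = 6290 ≡ 82 (mod 97).
Check: 8·82 = 656 = 6·97 + 74.

82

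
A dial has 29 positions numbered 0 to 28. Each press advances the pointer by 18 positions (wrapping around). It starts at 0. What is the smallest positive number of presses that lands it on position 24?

The inverse of 18 mod 29 is 21 (since 18·21 = 378 ≡ 1).
Multiplying both sides by 21: x ≡ 21·24 = 504 ≡ 11 (mod 29).

11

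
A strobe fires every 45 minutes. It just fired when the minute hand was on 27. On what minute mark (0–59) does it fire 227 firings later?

42

227·45 = 10215.
Dividing 10215 by 60 gives quotient 170 and remainder 15.
(27 + 15) mod 60 = 42.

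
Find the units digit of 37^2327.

The units digit of 37^n cycles with period 4: 7, 9, 3, 1, …
2327 leaves remainder 3 on division by 4, so 37^2327 ends in 3.

3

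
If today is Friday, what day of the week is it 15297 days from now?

Sunday

Dividing 15297 by 7 gives quotient 2185 and remainder 2.
Friday + 2 days → Sunday.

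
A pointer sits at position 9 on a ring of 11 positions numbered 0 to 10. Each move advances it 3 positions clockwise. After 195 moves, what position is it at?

195·3 = 585.
585 = 53·11 + 2, so 585 mod 11 = 2.
(9 + 2) mod 11 = 0.

0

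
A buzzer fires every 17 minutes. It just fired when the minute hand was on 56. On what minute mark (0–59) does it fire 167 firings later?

15

167·17 = 2839.
2839 = 47·60 + 19, so 2839 mod 60 = 19.
(56 + 19) mod 60 = 15.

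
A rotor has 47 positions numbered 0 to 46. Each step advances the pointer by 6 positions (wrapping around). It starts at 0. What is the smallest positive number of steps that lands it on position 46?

6⁻¹ ≡ 8 (mod 47) because 6·8 = 48 = 1·47 + 1.
Multiplying both sides by 8: x ≡ 8·46 = 368 ≡ 39 (mod 47).
Check: 6·39 = 234 = 4·47 + 46.

39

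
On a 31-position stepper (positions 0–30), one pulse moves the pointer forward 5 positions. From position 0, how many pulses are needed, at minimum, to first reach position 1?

25

5·25 = 125 = 4·31 + 1, so 5⁻¹ ≡ 25 (mod 31).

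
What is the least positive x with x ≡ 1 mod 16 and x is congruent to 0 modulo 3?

Since 3·11 ≡ 1 (mod 16), take x = 0 + 3·((1−0)·11 mod 16) = 0 + 3·11 = 33.
Check: 33 mod 16 = 1, 33 mod 3 = 0.

33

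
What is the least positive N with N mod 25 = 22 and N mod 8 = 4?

x ≡ 4 (mod 8) gives x ∈ {4, 12, 20, 28, 36, 44, 52, 60, …}.
The first of these with x mod 25 = 22 is 172.

172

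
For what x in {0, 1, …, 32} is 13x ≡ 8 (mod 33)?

26

The inverse of 13 mod 33 is 28 (since 13·28 = 364 ≡ 1).
Multiplying both sides by 28: x ≡ 28·8 = 224 ≡ 26 (mod 33).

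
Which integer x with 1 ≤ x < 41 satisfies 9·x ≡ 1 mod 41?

9·32 = 288 = 7·41 + 1, so 9⁻¹ ≡ 32 (mod 41).

32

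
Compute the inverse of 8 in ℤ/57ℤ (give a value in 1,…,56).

50

8·50 = 400 = 7·57 + 1, so 8⁻¹ ≡ 50 (mod 57).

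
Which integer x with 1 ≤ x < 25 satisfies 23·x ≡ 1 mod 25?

12

23·12 = 276 = 11·25 + 1, so 23⁻¹ ≡ 12 (mod 25).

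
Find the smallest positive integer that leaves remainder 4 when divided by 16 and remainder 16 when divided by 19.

244

Since 19·11 ≡ 1 (mod 16), take x = 16 + 19·((4−16)·11 mod 16) = 16 + 19·12 = 244.
Check: 244 mod 16 = 4, 244 mod 19 = 16.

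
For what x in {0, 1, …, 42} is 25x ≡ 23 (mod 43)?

The inverse of 25 mod 43 is 31 (since 25·31 = 775 ≡ 1).
So x ≡ 31·23 = 713 ≡ 25 (mod 43).

25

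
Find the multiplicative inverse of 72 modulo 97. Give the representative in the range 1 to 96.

72·31 = 2232 = 23·97 + 1, so 72⁻¹ ≡ 31 (mod 97).

31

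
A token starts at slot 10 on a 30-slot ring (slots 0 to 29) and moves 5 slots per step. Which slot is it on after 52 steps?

0

52·5 = 260.
260 mod 30 = 20 (since 8·30 = 240).
(10 + 20) mod 30 = 0.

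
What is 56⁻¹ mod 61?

12

61 = 1·56 + 5
56 = 11·5 + 1
5 = 5·1 + 0
Back-substituting gives 56·12 ≡ 1 (mod 61).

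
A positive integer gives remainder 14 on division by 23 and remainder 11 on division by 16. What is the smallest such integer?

267

x ≡ 11 (mod 16) gives x ∈ {11, 27, 43, 59, 75, 91, 107, 123, …}.
The first of these with x mod 23 = 14 is 267.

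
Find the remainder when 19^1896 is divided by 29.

7

Successive squares of 19 mod 29: 19^1≡19, 19^2≡13, 19^4≡24, 19^8≡25, 19^16≡16, 19^32≡24, 19^64≡25, 19^128≡16, 19^256≡24, 19^512≡25, 19^1024≡16.
1896 = 8 + 32 + 64 + 256 + 512 + 1024, so 19^1896 ≡ 25·24·25·24·25·16 ≡ 7 (mod 29).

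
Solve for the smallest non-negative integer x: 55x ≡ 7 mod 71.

The inverse of 55 mod 71 is 31 (since 55·31 = 1705 ≡ 1).
So x ≡ 31·7 = 217 ≡ 4 (mod 71).

4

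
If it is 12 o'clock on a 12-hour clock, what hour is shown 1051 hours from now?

1051 mod 12 = 7 (since 87·12 = 1044).
12 + 7 → 7 on a 12-hour dial.

7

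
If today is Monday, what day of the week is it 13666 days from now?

Wednesday

13666 mod 7 = 2 (since 1952·7 = 13664).
Monday + 2 days → Wednesday.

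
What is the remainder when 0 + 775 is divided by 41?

Dividing 775 by 41 gives quotient 18 and remainder 37.
(0 + 37) mod 41 = 37.

37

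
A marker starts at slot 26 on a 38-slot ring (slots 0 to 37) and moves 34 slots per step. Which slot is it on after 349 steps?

36

349·34 = 11866.
11866 = 312·38 + 10, so 11866 mod 38 = 10.
(26 + 10) mod 38 = 36.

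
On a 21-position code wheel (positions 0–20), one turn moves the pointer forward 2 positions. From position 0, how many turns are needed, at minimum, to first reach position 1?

11

2·11 = 22 = 1·21 + 1, so 2⁻¹ ≡ 11 (mod 21).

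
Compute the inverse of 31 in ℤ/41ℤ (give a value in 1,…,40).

31·4 = 124 = 3·41 + 1, so 31⁻¹ ≡ 4 (mod 41).

4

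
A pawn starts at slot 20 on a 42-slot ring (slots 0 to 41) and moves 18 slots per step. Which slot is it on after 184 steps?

184·18 = 3312.
Dividing 3312 by 42 gives quotient 78 and remainder 36.
(20 + 36) mod 42 = 14.

14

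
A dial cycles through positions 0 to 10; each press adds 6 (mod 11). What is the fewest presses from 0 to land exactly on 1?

2

6·2 = 12 = 1·11 + 1, so 6⁻¹ ≡ 2 (mod 11).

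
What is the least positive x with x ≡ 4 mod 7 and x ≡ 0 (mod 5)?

Since 5·3 ≡ 1 (mod 7), take x = 0 + 5·((4−0)·3 mod 7) = 0 + 5·5 = 25.
Check: 25 mod 7 = 4, 25 mod 5 = 0.

25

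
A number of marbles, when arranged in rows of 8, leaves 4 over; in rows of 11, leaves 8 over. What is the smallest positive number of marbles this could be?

52

x ≡ 4 (mod 8) gives x ∈ {4, 12, 20, 28, 36, 44, 52}.
The first of these with x mod 11 = 8 is 52.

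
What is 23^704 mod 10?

1

The units digit of 23^n cycles with period 4: 3, 9, 7, 1, …
704 leaves remainder 0 on division by 4, so 23^704 ends in 1.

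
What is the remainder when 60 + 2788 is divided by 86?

10

Dividing 2788 by 86 gives quotient 32 and remainder 36.
(60 + 36) mod 86 = 10.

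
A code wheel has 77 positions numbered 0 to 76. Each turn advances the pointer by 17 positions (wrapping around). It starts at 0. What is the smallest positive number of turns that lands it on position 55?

The inverse of 17 mod 77 is 68 (since 17·68 = 1156 ≡ 1).
Multiplying both sides by 68: x ≡ 68·55 = 3740 ≡ 44 (mod 77).

44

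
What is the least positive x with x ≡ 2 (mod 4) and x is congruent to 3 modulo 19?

x ≡ 2 (mod 4) gives x ∈ {2, 6, 10, 14, 18, 22}.
The first of these with x mod 19 = 3 is 22.

22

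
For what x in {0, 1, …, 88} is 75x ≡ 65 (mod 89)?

The inverse of 75 mod 89 is 19 (since 75·19 = 1425 ≡ 1).
So x ≡ 19·65 = 1235 ≡ 78 (mod 89).

78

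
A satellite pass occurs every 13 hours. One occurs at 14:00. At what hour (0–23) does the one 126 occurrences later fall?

20

126·13 = 1638.
1638 − 68·24 = 6, so 1638 ≡ 6 (mod 24).
(14 + 6) mod 24 = 20.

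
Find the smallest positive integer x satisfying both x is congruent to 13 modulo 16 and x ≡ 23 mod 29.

Since 29·5 ≡ 1 (mod 16), take x = 23 + 29·((13−23)·5 mod 16) = 23 + 29·14 = 429.
Check: 429 mod 16 = 13, 429 mod 29 = 23.

429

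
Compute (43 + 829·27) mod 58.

829·27 = 22383.
Dividing 22383 by 58 gives quotient 385 and remainder 53.
(43 + 53) mod 58 = 38.

38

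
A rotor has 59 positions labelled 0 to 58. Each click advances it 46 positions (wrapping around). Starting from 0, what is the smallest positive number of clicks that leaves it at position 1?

9

59 = 1·46 + 13
46 = 3·13 + 7
13 = 1·7 + 6
7 = 1·6 + 1
6 = 6·1 + 0
Back-substituting gives 46·9 ≡ 1 (mod 59).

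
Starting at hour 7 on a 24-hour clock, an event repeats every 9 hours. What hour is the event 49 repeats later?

16

49·9 = 441.
441 mod 24 = 9 (since 18·24 = 432).
(7 + 9) mod 24 = 16.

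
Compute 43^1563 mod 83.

5

Square-and-reduce mod 83: 43^1≡43, 43^2≡23, 43^4≡31, 43^8≡48, 43^16≡63, 43^32≡68, 43^64≡59, 43^128≡78, 43^256≡25, 43^512≡44, 43^1024≡27.
1563 = 1 + 2 + 8 + 16 + 512 + 1024, so 43^1563 ≡ 43·23·48·63·44·27 ≡ 5 (mod 83).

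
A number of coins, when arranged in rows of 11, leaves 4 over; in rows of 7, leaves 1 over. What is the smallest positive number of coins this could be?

x ≡ 1 (mod 7) gives x ∈ {1, 8, 15}.
The first of these with x mod 11 = 4 is 15.

15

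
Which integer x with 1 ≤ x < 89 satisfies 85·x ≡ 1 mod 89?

22

85·22 = 1870 = 21·89 + 1, so 85⁻¹ ≡ 22 (mod 89).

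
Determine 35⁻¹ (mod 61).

7

35·7 = 245 = 4·61 + 1, so 35⁻¹ ≡ 7 (mod 61).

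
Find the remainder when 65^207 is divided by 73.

72

Successive squares of 65 mod 73: 65^1≡65, 65^2≡64, 65^4≡8, 65^8≡64, 65^16≡8, 65^32≡64, 65^64≡8, 65^128≡64.
Since 207 = 1 + 2 + 4 + 8 + 64 + 128 in binary, 65^207 ≡ 65·64·8·64·8·64 ≡ 72 (mod 73).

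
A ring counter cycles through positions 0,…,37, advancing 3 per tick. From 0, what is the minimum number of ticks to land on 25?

3⁻¹ ≡ 13 (mod 38) because 3·13 = 39 = 1·38 + 1.
Multiplying both sides by 13: x ≡ 13·25 = 325 ≡ 21 (mod 38).
Check: 3·21 = 63 = 1·38 + 25.

21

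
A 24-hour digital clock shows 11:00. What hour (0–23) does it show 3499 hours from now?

6

3499 mod 24 = 19 (since 145·24 = 3480).
(11 + 19) mod 24 = 6.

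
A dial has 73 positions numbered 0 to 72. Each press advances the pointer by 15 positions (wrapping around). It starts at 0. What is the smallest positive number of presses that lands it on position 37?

56

The inverse of 15 mod 73 is 39 (since 15·39 = 585 ≡ 1).
So x ≡ 39·37 = 1443 ≡ 56 (mod 73).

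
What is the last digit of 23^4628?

Powers of 3 mod 10 repeat with period 4: 3, 9, 7, 1.
4628 mod 4 = 0, so the last digit matches 3^4 = 1.

1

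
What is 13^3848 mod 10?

Last digits of 3^n: 3, 9, 7, 1 (period 4).
3848 leaves remainder 0 on division by 4, so 13^3848 ends in 1.

1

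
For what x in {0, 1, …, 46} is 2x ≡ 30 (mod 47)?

15

2⁻¹ ≡ 24 (mod 47) because 2·24 = 48 = 1·47 + 1.
Multiplying both sides by 24: x ≡ 24·30 = 720 ≡ 15 (mod 47).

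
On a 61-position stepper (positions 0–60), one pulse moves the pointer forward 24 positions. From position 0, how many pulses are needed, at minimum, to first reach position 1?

61 = 2·24 + 13
24 = 1·13 + 11
13 = 1·11 + 2
11 = 5·2 + 1
2 = 2·1 + 0
Back-substituting gives 24·28 ≡ 1 (mod 61).

28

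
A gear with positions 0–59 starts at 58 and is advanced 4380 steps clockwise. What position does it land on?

Dividing 4380 by 60 gives quotient 73 and remainder 0.
(58 + 0) mod 60 = 58.

58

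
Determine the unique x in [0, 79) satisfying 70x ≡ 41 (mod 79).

70⁻¹ ≡ 35 (mod 79) because 70·35 = 2450 = 31·79 + 1.
Multiplying both sides by 35: x ≡ 35·41 = 1435 ≡ 13 (mod 79).
Check: 70·13 = 910 = 11·79 + 41.

13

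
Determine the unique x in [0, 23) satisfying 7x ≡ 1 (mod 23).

10

7⁻¹ ≡ 10 (mod 23) because 7·10 = 70 = 3·23 + 1.
Multiplying both sides by 10: x ≡ 10·1 = 10 ≡ 10 (mod 23).
Check: 7·10 = 70 = 3·23 + 1.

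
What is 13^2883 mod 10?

Last digits of 3^n: 3, 9, 7, 1 (period 4).
2883 leaves remainder 3 on division by 4, so 13^2883 ends in 7.

7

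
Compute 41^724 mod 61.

58

By repeated squaring mod 61: 41^1≡41, 41^2≡34, 41^4≡58, 41^8≡9, 41^16≡20, 41^32≡34, 41^64≡58, 41^128≡9, 41^256≡20, 41^512≡34.
724 = 4 + 16 + 64 + 128 + 512, so 41^724 ≡ 58·20·58·9·34 ≡ 58 (mod 61).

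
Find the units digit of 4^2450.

Last digits of 4^n: 4, 6 (period 2).
2450 leaves remainder 0 on division by 2, so 4^2450 ends in 6.

6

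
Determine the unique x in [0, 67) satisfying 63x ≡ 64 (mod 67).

63⁻¹ ≡ 50 (mod 67) because 63·50 = 3150 = 47·67 + 1.
Multiplying both sides by 50: x ≡ 50·64 = 3200 ≡ 51 (mod 67).
Check: 63·51 = 3213 = 47·67 + 64.

51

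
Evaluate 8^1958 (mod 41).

25

Square-and-reduce mod 41: 8^1≡8, 8^2≡23, 8^4≡37, 8^8≡16, 8^16≡10, 8^32≡18, 8^64≡37, 8^128≡16, 8^256≡10, 8^512≡18, 8^1024≡37.
1958 = 2 + 4 + 32 + 128 + 256 + 512 + 1024, so 8^1958 ≡ 23·37·18·16·10·18·37 ≡ 25 (mod 41).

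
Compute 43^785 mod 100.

Square-and-reduce mod 100: 43^1≡43, 43^2≡49, 43^4≡1, 43^8≡1, 43^16≡1, 43^32≡1, 43^64≡1, 43^128≡1, 43^256≡1, 43^512≡1.
785 = 1 + 16 + 256 + 512, so 43^785 ≡ 43·1·1·1 ≡ 43 (mod 100).

43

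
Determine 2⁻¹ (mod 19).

10

19 = 9·2 + 1
2 = 2·1 + 0
Back-substituting gives 2·10 ≡ 1 (mod 19).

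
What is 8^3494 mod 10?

The units digit of 8^n cycles with period 4: 8, 4, 2, 6, …
3494 leaves remainder 2 on division by 4, so 8^3494 ends in 4.

4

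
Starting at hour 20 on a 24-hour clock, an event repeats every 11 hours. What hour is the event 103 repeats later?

1

103·11 = 1133.
1133 = 47·24 + 5, so 1133 mod 24 = 5.
(20 + 5) mod 24 = 1.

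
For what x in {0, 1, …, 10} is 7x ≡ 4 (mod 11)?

10

7⁻¹ ≡ 8 (mod 11) because 7·8 = 56 = 5·11 + 1.
Multiplying both sides by 8: x ≡ 8·4 = 32 ≡ 10 (mod 11).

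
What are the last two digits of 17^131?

33

By repeated squaring mod 100: 17^1≡17, 17^2≡89, 17^4≡21, 17^8≡41, 17^16≡81, 17^32≡61, 17^64≡21, 17^128≡41.
Since 131 = 1 + 2 + 128 in binary, 17^131 ≡ 17·89·41 ≡ 33 (mod 100).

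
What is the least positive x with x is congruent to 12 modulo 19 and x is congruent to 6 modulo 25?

31

Since 25·16 ≡ 1 (mod 19), take x = 6 + 25·((12−6)·16 mod 19) = 6 + 25·1 = 31.
Check: 31 mod 19 = 12, 31 mod 25 = 6.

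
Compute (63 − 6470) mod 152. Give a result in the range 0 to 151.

129

Dividing 6470 by 152 gives quotient 42 and remainder 86.
(63 − 86) mod 152 = 129.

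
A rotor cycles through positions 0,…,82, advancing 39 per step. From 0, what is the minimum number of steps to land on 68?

39⁻¹ ≡ 66 (mod 83) because 39·66 = 2574 = 31·83 + 1.
Multiplying both sides by 66: x ≡ 66·68 = 4488 ≡ 6 (mod 83).
Check: 39·6 = 234 = 2·83 + 68.

6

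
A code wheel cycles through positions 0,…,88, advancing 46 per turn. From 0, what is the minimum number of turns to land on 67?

46⁻¹ ≡ 60 (mod 89) because 46·60 = 2760 = 31·89 + 1.
Multiplying both sides by 60: x ≡ 60·67 = 4020 ≡ 15 (mod 89).
Check: 46·15 = 690 = 7·89 + 67.

15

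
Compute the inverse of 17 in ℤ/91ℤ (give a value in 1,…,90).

91 = 5·17 + 6
17 = 2·6 + 5
6 = 1·5 + 1
5 = 5·1 + 0
Back-substituting gives 17·75 ≡ 1 (mod 91).

75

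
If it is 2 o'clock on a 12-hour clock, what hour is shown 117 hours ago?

117 mod 12 = 9 (since 9·12 = 108).
2 − 9 → 5 on a 12-hour dial.

5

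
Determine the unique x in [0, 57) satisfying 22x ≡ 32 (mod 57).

17

The inverse of 22 mod 57 is 13 (since 22·13 = 286 ≡ 1).
Multiplying both sides by 13: x ≡ 13·32 = 416 ≡ 17 (mod 57).
Check: 22·17 = 374 = 6·57 + 32.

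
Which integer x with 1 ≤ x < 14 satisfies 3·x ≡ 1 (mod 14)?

3·5 = 15 = 1·14 + 1, so 3⁻¹ ≡ 5 (mod 14).

5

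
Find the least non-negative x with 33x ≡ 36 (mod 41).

16

The inverse of 33 mod 41 is 5 (since 33·5 = 165 ≡ 1).
Multiplying both sides by 5: x ≡ 5·36 = 180 ≡ 16 (mod 41).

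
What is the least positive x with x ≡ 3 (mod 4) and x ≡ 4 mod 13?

x ≡ 3 (mod 4) gives x ∈ {3, 7, 11, 15, 19, 23, 27, 31, …}.
The first of these with x mod 13 = 4 is 43.

43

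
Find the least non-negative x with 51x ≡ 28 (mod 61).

The inverse of 51 mod 61 is 6 (since 51·6 = 306 ≡ 1).
So x ≡ 6·28 = 168 ≡ 46 (mod 61).

46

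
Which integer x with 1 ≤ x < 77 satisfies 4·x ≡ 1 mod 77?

4·58 = 232 = 3·77 + 1, so 4⁻¹ ≡ 58 (mod 77).

58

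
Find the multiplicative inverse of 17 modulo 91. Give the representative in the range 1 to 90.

91 = 5·17 + 6
17 = 2·6 + 5
6 = 1·5 + 1
5 = 5·1 + 0
Back-substituting gives 17·75 ≡ 1 (mod 91).

75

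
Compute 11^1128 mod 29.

Square-and-reduce mod 29: 11^1≡11, 11^2≡5, 11^4≡25, 11^8≡16, 11^16≡24, 11^32≡25, 11^64≡16, 11^128≡24, 11^256≡25, 11^512≡16, 11^1024≡24.
Since 1128 = 8 + 32 + 64 + 1024 in binary, 11^1128 ≡ 16·25·16·24 ≡ 16 (mod 29).

16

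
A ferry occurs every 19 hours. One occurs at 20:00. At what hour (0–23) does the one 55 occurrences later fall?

9

55·19 = 1045.
1045 − 43·24 = 13, so 1045 ≡ 13 (mod 24).
(20 + 13) mod 24 = 9.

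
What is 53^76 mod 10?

The units digit of 53^n cycles with period 4: 3, 9, 7, 1, …
76 mod 4 = 0, so the last digit matches 3^4 = 1.

1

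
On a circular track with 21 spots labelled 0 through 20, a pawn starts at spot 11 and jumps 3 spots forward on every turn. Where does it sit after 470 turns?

470·3 = 1410.
1410 mod 21 = 3 (since 67·21 = 1407).
(11 + 3) mod 21 = 14.

14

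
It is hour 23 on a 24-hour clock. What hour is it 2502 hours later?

2502 − 104·24 = 6, so 2502 ≡ 6 (mod 24).
(23 + 6) mod 24 = 5.

5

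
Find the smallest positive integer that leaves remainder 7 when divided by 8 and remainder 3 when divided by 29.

x ≡ 7 (mod 8) gives x ∈ {7, 15, 23, 31, 39, 47, 55, 63, …}.
The first of these with x mod 29 = 3 is 119.

119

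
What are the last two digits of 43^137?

43

Successive squares of 43 mod 100: 43^1≡43, 43^2≡49, 43^4≡1, 43^8≡1, 43^16≡1, 43^32≡1, 43^64≡1, 43^128≡1.
Since 137 = 1 + 8 + 128 in binary, 43^137 ≡ 43·1·1 ≡ 43 (mod 100).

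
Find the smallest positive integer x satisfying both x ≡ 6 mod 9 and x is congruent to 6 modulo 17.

6

x ≡ 6 (mod 9) gives x ∈ {6}.
The first of these with x mod 17 = 6 is 6.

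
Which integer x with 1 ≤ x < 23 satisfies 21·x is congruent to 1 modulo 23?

11

23 = 1·21 + 2
21 = 10·2 + 1
2 = 2·1 + 0
Back-substituting gives 21·11 ≡ 1 (mod 23).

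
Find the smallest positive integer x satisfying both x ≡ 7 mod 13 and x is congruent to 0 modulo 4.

x ≡ 0 (mod 4) gives x ∈ {0, 4, 8, 12, 16, 20}.
The first of these with x mod 13 = 7 is 20.

20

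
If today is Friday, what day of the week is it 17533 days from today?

17533 mod 7 = 5 (since 2504·7 = 17528).
Friday + 5 days → Wednesday.

Wednesday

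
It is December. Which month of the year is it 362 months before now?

Dividing 362 by 12 gives quotient 30 and remainder 2.
December − 2 months → October.

October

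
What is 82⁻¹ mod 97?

97 = 1·82 + 15
82 = 5·15 + 7
15 = 2·7 + 1
7 = 7·1 + 0
Back-substituting gives 82·84 ≡ 1 (mod 97).

84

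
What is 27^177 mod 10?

7

Powers of 7 mod 10 repeat with period 4: 7, 9, 3, 1.
177 leaves remainder 1 on division by 4, so 27^177 ends in 7.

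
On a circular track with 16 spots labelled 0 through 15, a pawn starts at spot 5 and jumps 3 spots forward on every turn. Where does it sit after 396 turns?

396·3 = 1188.
Dividing 1188 by 16 gives quotient 74 and remainder 4.
(5 + 4) mod 16 = 9.

9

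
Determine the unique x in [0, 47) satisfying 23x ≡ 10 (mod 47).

27

The inverse of 23 mod 47 is 45 (since 23·45 = 1035 ≡ 1).
Multiplying both sides by 45: x ≡ 45·10 = 450 ≡ 27 (mod 47).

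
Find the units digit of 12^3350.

Last digits of 2^n: 2, 4, 8, 6 (period 4).
3350 leaves remainder 2 on division by 4, so 12^3350 ends in 4.

4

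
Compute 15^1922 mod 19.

Square-and-reduce mod 19: 15^1≡15, 15^2≡16, 15^4≡9, 15^8≡5, 15^16≡6, 15^32≡17, 15^64≡4, 15^128≡16, 15^256≡9, 15^512≡5, 15^1024≡6.
1922 = 2 + 128 + 256 + 512 + 1024, so 15^1922 ≡ 16·16·9·5·6 ≡ 17 (mod 19).

17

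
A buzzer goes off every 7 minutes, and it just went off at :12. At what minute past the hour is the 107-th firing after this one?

41

107·7 = 749.
749 = 12·60 + 29, so 749 mod 60 = 29.
(12 + 29) mod 60 = 41.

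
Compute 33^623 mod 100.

Square-and-reduce mod 100: 33^1≡33, 33^2≡89, 33^4≡21, 33^8≡41, 33^16≡81, 33^32≡61, 33^64≡21, 33^128≡41, 33^256≡81, 33^512≡61.
Since 623 = 1 + 2 + 4 + 8 + 32 + 64 + 512 in binary, 33^623 ≡ 33·89·21·41·61·21·61 ≡ 37 (mod 100).

37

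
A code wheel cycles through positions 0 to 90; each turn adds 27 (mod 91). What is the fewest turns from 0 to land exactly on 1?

27·27 = 729 = 8·91 + 1, so 27⁻¹ ≡ 27 (mod 91).

27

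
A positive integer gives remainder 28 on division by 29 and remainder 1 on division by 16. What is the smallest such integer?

289

x ≡ 1 (mod 16) gives x ∈ {1, 17, 33, 49, 65, 81, 97, 113, …}.
The first of these with x mod 29 = 28 is 289.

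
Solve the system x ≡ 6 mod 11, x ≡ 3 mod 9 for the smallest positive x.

x ≡ 3 (mod 9) gives x ∈ {3, 12, 21, 30, 39}.
The first of these with x mod 11 = 6 is 39.

39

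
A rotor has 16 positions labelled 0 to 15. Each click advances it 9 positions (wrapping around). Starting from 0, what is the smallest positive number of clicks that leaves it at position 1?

9

16 = 1·9 + 7
9 = 1·7 + 2
7 = 3·2 + 1
2 = 2·1 + 0
Back-substituting gives 9·9 ≡ 1 (mod 16).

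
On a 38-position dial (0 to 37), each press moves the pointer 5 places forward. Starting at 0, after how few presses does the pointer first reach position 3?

The inverse of 5 mod 38 is 23 (since 5·23 = 115 ≡ 1).
So x ≡ 23·3 = 69 ≡ 31 (mod 38).

31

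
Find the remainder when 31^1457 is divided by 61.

43

By repeated squaring mod 61: 31^1≡31, 31^2≡46, 31^4≡42, 31^8≡56, 31^16≡25, 31^32≡15, 31^64≡42, 31^128≡56, 31^256≡25, 31^512≡15, 31^1024≡42.
1457 = 1 + 16 + 32 + 128 + 256 + 1024, so 31^1457 ≡ 31·25·15·56·25·42 ≡ 43 (mod 61).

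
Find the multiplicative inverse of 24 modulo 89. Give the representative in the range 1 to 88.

26

89 = 3·24 + 17
24 = 1·17 + 7
17 = 2·7 + 3
7 = 2·3 + 1
3 = 3·1 + 0
Back-substituting gives 24·26 ≡ 1 (mod 89).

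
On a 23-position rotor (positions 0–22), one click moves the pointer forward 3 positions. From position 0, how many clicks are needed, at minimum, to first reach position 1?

23 = 7·3 + 2
3 = 1·2 + 1
2 = 2·1 + 0
Back-substituting gives 3·8 ≡ 1 (mod 23).

8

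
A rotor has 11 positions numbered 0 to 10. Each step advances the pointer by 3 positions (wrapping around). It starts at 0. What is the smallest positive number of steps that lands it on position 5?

The inverse of 3 mod 11 is 4 (since 3·4 = 12 ≡ 1).
Multiplying both sides by 4: x ≡ 4·5 = 20 ≡ 9 (mod 11).
Check: 3·9 = 27 = 2·11 + 5.

9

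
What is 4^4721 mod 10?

4

Last digits of 4^n: 4, 6 (period 2).
4721 mod 2 = 1, so the last digit matches 4^1 = 4.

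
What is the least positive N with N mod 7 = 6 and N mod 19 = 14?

x ≡ 6 (mod 7) gives x ∈ {6, 13, 20, 27, 34, 41, 48, 55, …}.
The first of these with x mod 19 = 14 is 90.

90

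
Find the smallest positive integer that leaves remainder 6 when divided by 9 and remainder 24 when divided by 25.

Since 25·4 ≡ 1 (mod 9), take x = 24 + 25·((6−24)·4 mod 9) = 24 + 25·0 = 24.
Check: 24 mod 9 = 6, 24 mod 25 = 24.

24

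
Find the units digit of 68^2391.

2

The units digit of 68^n cycles with period 4: 8, 4, 2, 6, …
2391 mod 4 = 3, so the last digit matches 8^3 = 2.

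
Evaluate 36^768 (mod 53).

36

By repeated squaring mod 53: 36^1≡36, 36^2≡24, 36^4≡46, 36^8≡49, 36^16≡16, 36^32≡44, 36^64≡28, 36^128≡42, 36^256≡15, 36^512≡13.
768 = 256 + 512, so 36^768 ≡ 15·13 ≡ 36 (mod 53).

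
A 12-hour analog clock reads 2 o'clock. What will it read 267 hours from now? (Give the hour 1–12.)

5

267 mod 12 = 3 (since 22·12 = 264).
2 + 3 → 5 on a 12-hour dial.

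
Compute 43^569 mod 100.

Successive squares of 43 mod 100: 43^1≡43, 43^2≡49, 43^4≡1, 43^8≡1, 43^16≡1, 43^32≡1, 43^64≡1, 43^128≡1, 43^256≡1, 43^512≡1.
Since 569 = 1 + 8 + 16 + 32 + 512 in binary, 43^569 ≡ 43·1·1·1·1 ≡ 43 (mod 100).

43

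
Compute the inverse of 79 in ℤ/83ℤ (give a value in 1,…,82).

62

83 = 1·79 + 4
79 = 19·4 + 3
4 = 1·3 + 1
3 = 3·1 + 0
Back-substituting gives 79·62 ≡ 1 (mod 83).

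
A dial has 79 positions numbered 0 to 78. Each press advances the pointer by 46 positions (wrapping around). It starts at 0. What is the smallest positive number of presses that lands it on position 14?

The inverse of 46 mod 79 is 67 (since 46·67 = 3082 ≡ 1).
So x ≡ 67·14 = 938 ≡ 69 (mod 79).

69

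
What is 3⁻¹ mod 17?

6

3·6 = 18 = 1·17 + 1, so 3⁻¹ ≡ 6 (mod 17).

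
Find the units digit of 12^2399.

Powers of 2 mod 10 repeat with period 4: 2, 4, 8, 6.
2399 leaves remainder 3 on division by 4, so 12^2399 ends in 8.

8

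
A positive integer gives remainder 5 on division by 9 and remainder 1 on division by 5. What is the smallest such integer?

Since 5·2 ≡ 1 (mod 9), take x = 1 + 5·((5−1)·2 mod 9) = 1 + 5·8 = 41.
Check: 41 mod 9 = 5, 41 mod 5 = 1.

41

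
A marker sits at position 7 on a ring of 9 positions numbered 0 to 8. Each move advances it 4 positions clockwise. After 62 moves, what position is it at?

3

62·4 = 248.
248 − 27·9 = 5, so 248 ≡ 5 (mod 9).
(7 + 5) mod 9 = 3.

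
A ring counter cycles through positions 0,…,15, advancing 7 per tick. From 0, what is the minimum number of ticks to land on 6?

10

7⁻¹ ≡ 7 (mod 16) because 7·7 = 49 = 3·16 + 1.
So x ≡ 7·6 = 42 ≡ 10 (mod 16).
Check: 7·10 = 70 = 4·16 + 6.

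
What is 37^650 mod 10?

9

The units digit of 37^n cycles with period 4: 7, 9, 3, 1, …
650 leaves remainder 2 on division by 4, so 37^650 ends in 9.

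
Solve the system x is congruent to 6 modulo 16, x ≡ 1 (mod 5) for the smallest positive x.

x ≡ 1 (mod 5) gives x ∈ {1, 6}.
The first of these with x mod 16 = 6 is 6.

6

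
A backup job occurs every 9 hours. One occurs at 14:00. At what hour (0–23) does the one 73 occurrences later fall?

23

73·9 = 657.
Dividing 657 by 24 gives quotient 27 and remainder 9.
(14 + 9) mod 24 = 23.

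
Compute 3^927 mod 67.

By repeated squaring mod 67: 3^1≡3, 3^2≡9, 3^4≡14, 3^8≡62, 3^16≡25, 3^32≡22, 3^64≡15, 3^128≡24, 3^256≡40, 3^512≡59.
Since 927 = 1 + 2 + 4 + 8 + 16 + 128 + 256 + 512 in binary, 3^927 ≡ 3·9·14·62·25·24·40·59 ≡ 27 (mod 67).

27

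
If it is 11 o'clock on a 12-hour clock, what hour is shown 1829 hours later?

4

1829 = 152·12 + 5, so 1829 mod 12 = 5.
11 + 5 → 4 on a 12-hour dial.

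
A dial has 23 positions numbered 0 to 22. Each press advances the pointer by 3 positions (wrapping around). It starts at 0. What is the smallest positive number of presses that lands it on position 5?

17

3⁻¹ ≡ 8 (mod 23) because 3·8 = 24 = 1·23 + 1.
So x ≡ 8·5 = 40 ≡ 17 (mod 23).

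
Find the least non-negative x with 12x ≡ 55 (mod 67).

66

The inverse of 12 mod 67 is 28 (since 12·28 = 336 ≡ 1).
Multiplying both sides by 28: x ≡ 28·55 = 1540 ≡ 66 (mod 67).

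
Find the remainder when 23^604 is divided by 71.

Successive squares of 23 mod 71: 23^1≡23, 23^2≡32, 23^4≡30, 23^8≡48, 23^16≡32, 23^32≡30, 23^64≡48, 23^128≡32, 23^256≡30, 23^512≡48.
Since 604 = 4 + 8 + 16 + 64 + 512 in binary, 23^604 ≡ 30·48·32·48·48 ≡ 32 (mod 71).

32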